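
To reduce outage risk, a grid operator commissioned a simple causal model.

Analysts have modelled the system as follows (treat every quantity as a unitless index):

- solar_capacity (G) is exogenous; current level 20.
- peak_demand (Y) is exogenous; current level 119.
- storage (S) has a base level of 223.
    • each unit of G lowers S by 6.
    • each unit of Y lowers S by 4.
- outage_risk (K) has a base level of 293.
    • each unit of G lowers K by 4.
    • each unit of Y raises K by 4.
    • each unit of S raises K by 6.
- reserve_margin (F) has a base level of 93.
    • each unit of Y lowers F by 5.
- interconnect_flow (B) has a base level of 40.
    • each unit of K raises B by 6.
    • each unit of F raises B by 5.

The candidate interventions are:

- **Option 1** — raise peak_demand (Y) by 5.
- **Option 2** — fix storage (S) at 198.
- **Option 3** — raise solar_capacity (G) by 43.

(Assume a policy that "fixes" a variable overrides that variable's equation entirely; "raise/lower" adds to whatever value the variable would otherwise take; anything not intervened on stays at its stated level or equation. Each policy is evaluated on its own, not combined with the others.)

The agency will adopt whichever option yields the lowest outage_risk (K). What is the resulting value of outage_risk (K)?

Option 1 (Y + 5):
  G = 20
  Y = 119 + 5 = 124
  S = 223 − 6·20 − 4·124 = -393
  K = 293 − 4·20 + 4·124 + 6·(-393) = -1649
Option 2 (S := 198):
  G = 20
  Y = 119
  S = 198
  K = 293 − 4·20 + 4·119 + 6·198 = 1877
Option 3 (G + 43):
  G = 20 + 43 = 63
  Y = 119
  S = 223 − 6·63 − 4·119 = -631
  K = 293 − 4·63 + 4·119 + 6·(-631) = -3269
Comparing — Option 1: K=-1649, Option 2: K=1877, Option 3: K=-3269. Lowest is -3269 (Option 3).

-3269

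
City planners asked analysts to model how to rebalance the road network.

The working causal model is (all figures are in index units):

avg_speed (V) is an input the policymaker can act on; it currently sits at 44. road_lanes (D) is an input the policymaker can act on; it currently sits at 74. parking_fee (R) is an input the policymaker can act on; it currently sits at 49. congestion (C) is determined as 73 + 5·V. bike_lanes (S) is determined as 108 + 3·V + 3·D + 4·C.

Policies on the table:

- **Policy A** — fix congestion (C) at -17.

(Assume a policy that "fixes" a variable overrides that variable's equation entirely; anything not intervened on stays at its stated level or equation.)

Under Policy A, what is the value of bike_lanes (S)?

394

Policy A (C := -17):
  V = 44
  D = 74
  C = -17
  S = 108 + 3·44 + 3·74 + 4·(-17) = 394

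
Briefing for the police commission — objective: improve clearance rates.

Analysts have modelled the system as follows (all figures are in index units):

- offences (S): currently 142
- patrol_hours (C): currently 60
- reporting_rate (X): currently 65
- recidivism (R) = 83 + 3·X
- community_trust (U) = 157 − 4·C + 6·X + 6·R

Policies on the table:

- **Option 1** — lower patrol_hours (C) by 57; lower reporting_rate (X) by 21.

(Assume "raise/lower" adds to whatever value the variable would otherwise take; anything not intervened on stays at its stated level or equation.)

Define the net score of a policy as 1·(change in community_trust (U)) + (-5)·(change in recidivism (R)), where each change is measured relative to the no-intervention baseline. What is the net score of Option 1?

39

Baseline:
  C = 60
  X = 65
  R = 83 + 3·65 = 278
  U = 157 − 4·60 + 6·65 + 6·278 = 1975
Option 1 (C − 57, X − 21):
  C = 60 − 57 = 3
  X = 65 − 21 = 44
  R = 83 + 3·44 = 215
  U = 157 − 4·3 + 6·44 + 6·215 = 1699
ΔU = 1699 − 1975 = -276; ΔR = 215 − 278 = -63
Score = 1·(-276) + (-5)·(-63) = 39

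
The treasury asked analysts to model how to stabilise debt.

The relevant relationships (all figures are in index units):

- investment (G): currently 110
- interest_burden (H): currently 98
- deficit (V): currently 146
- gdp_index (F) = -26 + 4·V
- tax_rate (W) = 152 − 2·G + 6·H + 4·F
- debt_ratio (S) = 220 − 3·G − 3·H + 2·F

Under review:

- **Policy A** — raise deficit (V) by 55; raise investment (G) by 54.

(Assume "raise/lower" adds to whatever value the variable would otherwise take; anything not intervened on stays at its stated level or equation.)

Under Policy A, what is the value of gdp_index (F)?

Policy A (V + 55, G + 54):
  V = 146 + 55 = 201
  F = -26 + 4·201 = 778

778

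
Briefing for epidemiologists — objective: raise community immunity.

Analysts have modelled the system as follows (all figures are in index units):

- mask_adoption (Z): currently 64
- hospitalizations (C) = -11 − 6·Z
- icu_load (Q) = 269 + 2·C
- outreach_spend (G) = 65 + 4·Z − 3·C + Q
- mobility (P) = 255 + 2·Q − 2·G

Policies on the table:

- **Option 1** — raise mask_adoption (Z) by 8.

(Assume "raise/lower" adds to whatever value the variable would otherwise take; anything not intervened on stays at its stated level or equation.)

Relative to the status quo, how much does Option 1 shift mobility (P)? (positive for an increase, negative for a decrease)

Baseline:
  Z = 64
  C = -11 − 6·64 = -395
  Q = 269 + 2·(-395) = -521
  G = 65 + 4·64 − 3·(-395) + (-521) = 985
  P = 255 + 2·(-521) − 2·985 = -2757
Option 1 (Z + 8):
  Z = 64 + 8 = 72
  C = -11 − 6·72 = -443
  Q = 269 + 2·(-443) = -617
  G = 65 + 4·72 − 3·(-443) + (-617) = 1065
  P = 255 + 2·(-617) − 2·1065 = -3109
Change in P: -3109 − (-2757) = -352

-352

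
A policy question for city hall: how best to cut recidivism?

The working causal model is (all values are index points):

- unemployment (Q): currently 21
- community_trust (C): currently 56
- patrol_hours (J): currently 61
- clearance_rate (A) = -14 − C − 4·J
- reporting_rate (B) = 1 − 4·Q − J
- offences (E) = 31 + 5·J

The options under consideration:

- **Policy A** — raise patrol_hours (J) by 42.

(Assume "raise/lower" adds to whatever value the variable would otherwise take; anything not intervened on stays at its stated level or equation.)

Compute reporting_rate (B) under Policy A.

-186

Policy A (J + 42):
  Q = 21
  J = 61 + 42 = 103
  B = 1 − 4·21 − 103 = -186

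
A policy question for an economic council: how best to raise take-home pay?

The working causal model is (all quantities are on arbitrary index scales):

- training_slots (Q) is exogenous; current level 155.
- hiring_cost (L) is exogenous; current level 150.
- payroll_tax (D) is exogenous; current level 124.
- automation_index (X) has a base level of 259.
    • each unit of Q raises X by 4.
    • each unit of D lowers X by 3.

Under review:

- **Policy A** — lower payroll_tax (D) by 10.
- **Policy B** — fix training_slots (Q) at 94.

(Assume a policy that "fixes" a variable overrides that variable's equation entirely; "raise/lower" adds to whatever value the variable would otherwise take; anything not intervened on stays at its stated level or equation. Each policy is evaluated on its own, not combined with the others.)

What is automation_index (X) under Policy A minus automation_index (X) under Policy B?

Policy A (D − 10):
  Q = 155
  D = 124 − 10 = 114
  X = 259 + 4·155 − 3·114 = 537
Policy B (Q := 94):
  Q = 94
  D = 124
  X = 259 + 4·94 − 3·124 = 263
X: 537 − 263 = 274

274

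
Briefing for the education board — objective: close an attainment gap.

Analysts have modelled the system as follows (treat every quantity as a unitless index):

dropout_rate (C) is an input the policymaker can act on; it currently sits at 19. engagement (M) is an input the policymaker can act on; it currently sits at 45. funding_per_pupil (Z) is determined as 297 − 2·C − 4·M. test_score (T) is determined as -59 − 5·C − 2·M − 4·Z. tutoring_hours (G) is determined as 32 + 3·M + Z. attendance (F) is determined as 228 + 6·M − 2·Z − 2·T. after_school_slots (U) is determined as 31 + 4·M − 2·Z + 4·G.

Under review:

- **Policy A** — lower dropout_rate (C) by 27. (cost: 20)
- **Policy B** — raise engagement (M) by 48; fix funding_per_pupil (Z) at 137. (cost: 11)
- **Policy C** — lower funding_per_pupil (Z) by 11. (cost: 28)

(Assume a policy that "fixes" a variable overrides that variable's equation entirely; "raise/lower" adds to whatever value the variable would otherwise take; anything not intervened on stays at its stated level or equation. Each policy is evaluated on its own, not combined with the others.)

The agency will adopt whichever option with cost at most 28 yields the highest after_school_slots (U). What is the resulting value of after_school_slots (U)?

1921

Policy A (C − 27):
  C = 19 − 27 = -8
  M = 45
  Z = 297 − 2·(-8) − 4·45 = 133
  G = 32 + 3·45 + 133 = 300
  U = 31 + 4·45 − 2·133 + 4·300 = 1145
Policy B (M + 48, Z := 137):
  C = 19
  M = 45 + 48 = 93
  Z = 137
  G = 32 + 3·93 + 137 = 448
  U = 31 + 4·93 − 2·137 + 4·448 = 1921
Policy C (Z − 11):
  C = 19
  M = 45
  Z = 297 − 2·19 − 4·45 (−11 from intervention) = 68
  G = 32 + 3·45 + 68 = 235
  U = 31 + 4·45 − 2·68 + 4·235 = 1015
Comparing — Policy A: U=1145, Policy B: U=1921, Policy C: U=1015. Highest is 1921 (Policy B).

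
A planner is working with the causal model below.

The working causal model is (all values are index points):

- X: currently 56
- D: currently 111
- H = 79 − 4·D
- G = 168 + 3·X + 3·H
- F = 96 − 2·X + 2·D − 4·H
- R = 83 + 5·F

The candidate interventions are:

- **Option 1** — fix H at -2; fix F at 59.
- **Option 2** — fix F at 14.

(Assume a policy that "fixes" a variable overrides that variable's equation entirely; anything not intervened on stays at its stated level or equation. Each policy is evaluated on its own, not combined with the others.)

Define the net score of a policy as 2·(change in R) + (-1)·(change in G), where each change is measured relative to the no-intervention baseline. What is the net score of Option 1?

-17159

Baseline:
  X = 56
  D = 111
  H = 79 − 4·111 = -365
  G = 168 + 3·56 + 3·(-365) = -759
  F = 96 − 2·56 + 2·111 − 4·(-365) = 1666
  R = 83 + 5·1666 = 8413
Option 1 (H := -2, F := 59):
  X = 56
  D = 111
  H = -2
  G = 168 + 3·56 + 3·(-2) = 330
  F = 59
  R = 83 + 5·59 = 378
ΔR = 378 − 8413 = -8035; ΔG = 330 − (-759) = 1089
Score = 2·(-8035) + (-1)·1089 = -17159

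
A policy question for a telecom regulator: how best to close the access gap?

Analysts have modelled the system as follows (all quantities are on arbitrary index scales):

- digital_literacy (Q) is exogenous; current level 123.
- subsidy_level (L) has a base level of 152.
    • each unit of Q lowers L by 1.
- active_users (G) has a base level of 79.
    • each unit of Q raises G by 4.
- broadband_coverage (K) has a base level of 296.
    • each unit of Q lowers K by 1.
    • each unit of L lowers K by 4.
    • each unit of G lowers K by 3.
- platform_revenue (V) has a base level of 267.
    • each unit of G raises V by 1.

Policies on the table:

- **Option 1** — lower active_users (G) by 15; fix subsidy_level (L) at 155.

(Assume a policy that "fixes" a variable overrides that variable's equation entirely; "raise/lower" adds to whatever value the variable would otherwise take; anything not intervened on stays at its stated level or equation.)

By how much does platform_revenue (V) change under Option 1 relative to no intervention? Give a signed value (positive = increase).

Baseline:
  Q = 123
  G = 79 + 4·123 = 571
  V = 267 + 571 = 838
Option 1 (G − 15, L := 155):
  Q = 123
  G = 79 + 4·123 (−15 from intervention) = 556
  V = 267 + 556 = 823
Change in V: 823 − 838 = -15

-15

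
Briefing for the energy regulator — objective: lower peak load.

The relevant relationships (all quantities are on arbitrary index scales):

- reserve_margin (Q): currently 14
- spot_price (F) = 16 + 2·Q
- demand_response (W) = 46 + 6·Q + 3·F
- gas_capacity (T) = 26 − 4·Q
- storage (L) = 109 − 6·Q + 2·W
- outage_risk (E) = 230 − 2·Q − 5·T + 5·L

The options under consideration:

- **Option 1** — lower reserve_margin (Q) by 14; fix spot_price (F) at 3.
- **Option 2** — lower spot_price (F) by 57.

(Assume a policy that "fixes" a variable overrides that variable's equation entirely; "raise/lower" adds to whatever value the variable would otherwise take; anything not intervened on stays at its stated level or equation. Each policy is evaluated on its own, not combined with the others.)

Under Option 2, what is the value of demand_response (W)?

91

Option 2 (F − 57):
  Q = 14
  F = 16 + 2·14 (−57 from intervention) = -13
  W = 46 + 6·14 + 3·(-13) = 91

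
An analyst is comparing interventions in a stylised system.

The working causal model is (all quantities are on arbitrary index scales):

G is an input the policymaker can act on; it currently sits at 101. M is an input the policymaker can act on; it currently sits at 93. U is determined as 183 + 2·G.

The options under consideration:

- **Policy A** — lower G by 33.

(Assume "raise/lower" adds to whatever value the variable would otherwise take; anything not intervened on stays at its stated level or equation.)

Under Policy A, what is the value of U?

319

Policy A (G − 33):
  G = 101 − 33 = 68
  U = 183 + 2·68 = 319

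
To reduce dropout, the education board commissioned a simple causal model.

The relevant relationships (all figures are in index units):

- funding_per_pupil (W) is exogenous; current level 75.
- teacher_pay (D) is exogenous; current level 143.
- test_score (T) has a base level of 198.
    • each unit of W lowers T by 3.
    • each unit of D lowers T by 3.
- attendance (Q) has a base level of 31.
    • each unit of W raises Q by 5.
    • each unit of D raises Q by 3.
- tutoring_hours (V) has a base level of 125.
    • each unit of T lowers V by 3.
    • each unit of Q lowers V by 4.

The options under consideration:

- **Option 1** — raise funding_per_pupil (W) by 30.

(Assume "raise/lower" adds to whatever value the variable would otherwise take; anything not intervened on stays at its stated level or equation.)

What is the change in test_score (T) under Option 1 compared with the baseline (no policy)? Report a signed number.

-90

Baseline:
  W = 75
  D = 143
  T = 198 − 3·75 − 3·143 = -456
Option 1 (W + 30):
  W = 75 + 30 = 105
  D = 143
  T = 198 − 3·105 − 3·143 = -546
Change in T: -546 − (-456) = -90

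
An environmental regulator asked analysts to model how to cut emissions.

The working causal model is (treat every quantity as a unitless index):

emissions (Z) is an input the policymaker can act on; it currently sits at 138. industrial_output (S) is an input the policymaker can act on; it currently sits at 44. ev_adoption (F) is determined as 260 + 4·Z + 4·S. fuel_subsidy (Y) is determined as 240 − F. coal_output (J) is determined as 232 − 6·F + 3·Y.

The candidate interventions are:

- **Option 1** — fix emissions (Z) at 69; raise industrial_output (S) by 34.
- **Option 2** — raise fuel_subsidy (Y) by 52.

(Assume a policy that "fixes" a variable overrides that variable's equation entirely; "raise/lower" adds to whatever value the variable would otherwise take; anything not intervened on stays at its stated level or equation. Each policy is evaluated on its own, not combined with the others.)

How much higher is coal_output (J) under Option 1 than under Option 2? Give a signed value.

Option 1 (Z := 69, S + 34):
  Z = 69
  S = 44 + 34 = 78
  F = 260 + 4·69 + 4·78 = 848
  Y = 240 − 848 = -608
  J = 232 − 6·848 + 3·(-608) = -6680
Option 2 (Y + 52):
  Z = 138
  S = 44
  F = 260 + 4·138 + 4·44 = 988
  Y = 240 − 988 (+52 from intervention) = -696
  J = 232 − 6·988 + 3·(-696) = -7784
J: -6680 − (-7784) = 1104

1104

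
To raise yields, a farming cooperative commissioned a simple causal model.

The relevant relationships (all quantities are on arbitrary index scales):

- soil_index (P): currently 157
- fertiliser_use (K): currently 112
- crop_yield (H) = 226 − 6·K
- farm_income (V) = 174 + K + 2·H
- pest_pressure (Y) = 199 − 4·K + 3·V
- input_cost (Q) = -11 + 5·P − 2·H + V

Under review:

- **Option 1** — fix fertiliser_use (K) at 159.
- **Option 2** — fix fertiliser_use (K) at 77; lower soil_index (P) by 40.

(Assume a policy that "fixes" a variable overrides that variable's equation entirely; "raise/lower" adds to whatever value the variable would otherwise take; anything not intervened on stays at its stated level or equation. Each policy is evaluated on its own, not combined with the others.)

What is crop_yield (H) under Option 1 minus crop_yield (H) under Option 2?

Option 1 (K := 159):
  K = 159
  H = 226 − 6·159 = -728
Option 2 (K := 77, P − 40):
  K = 77
  H = 226 − 6·77 = -236
H: -728 − (-236) = -492

-492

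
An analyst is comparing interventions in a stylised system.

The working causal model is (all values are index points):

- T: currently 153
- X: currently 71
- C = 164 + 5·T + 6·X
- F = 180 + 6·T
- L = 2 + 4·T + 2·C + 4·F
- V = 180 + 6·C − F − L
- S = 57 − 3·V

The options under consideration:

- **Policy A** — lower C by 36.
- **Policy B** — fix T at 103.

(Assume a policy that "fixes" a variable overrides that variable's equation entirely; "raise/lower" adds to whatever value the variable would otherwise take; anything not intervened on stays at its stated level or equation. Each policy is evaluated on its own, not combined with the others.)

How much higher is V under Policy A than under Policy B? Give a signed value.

-844

Policy A (C − 36):
  T = 153
  X = 71
  C = 164 + 5·153 + 6·71 (−36 from intervention) = 1319
  F = 180 + 6·153 = 1098
  L = 2 + 4·153 + 2·1319 + 4·1098 = 7644
  V = 180 + 6·1319 − 1098 − 7644 = -648
Policy B (T := 103):
  T = 103
  X = 71
  C = 164 + 5·103 + 6·71 = 1105
  F = 180 + 6·103 = 798
  L = 2 + 4·103 + 2·1105 + 4·798 = 5816
  V = 180 + 6·1105 − 798 − 5816 = 196
V: -648 − 196 = -844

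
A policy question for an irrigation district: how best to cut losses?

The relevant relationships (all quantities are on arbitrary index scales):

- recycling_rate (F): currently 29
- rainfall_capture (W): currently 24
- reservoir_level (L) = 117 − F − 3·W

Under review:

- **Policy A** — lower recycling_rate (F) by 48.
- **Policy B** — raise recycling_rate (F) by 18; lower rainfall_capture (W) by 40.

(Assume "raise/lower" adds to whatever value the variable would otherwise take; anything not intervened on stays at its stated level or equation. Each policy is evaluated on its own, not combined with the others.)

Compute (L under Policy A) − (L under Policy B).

-54

Policy A (F − 48):
  F = 29 − 48 = -19
  W = 24
  L = 117 − (-19) − 3·24 = 64
Policy B (F + 18, W − 40):
  F = 29 + 18 = 47
  W = 24 − 40 = -16
  L = 117 − 47 − 3·(-16) = 118
L: 64 − 118 = -54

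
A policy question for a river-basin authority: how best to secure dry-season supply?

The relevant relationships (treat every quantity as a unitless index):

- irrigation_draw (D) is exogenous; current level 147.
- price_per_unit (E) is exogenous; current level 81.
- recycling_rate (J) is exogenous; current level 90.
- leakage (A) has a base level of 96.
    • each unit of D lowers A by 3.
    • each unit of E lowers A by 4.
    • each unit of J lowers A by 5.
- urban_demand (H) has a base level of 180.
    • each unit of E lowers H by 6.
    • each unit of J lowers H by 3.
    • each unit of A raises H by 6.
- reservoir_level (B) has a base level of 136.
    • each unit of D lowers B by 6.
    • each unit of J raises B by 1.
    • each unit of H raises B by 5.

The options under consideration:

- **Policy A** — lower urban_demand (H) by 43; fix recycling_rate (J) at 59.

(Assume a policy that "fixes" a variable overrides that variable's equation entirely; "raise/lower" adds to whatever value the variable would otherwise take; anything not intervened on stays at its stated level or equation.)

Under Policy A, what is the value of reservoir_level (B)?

-32237

Policy A (H − 43, J := 59):
  D = 147
  E = 81
  J = 59
  A = 96 − 3·147 − 4·81 − 5·59 = -964
  H = 180 − 6·81 − 3·59 + 6·(-964) (−43 from intervention) = -6310
  B = 136 − 6·147 + 59 + 5·(-6310) = -32237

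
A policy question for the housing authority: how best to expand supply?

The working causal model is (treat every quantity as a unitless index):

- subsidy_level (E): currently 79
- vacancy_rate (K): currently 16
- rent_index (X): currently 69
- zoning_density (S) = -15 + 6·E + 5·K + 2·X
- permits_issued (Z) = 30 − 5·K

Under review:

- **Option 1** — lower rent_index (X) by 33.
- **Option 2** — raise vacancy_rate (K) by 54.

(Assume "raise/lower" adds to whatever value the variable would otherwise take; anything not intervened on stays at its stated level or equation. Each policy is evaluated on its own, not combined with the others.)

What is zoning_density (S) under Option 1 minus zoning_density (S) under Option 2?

-336

Option 1 (X − 33):
  E = 79
  K = 16
  X = 69 − 33 = 36
  S = -15 + 6·79 + 5·16 + 2·36 = 611
Option 2 (K + 54):
  E = 79
  K = 16 + 54 = 70
  X = 69
  S = -15 + 6·79 + 5·70 + 2·69 = 947
S: 611 − 947 = -336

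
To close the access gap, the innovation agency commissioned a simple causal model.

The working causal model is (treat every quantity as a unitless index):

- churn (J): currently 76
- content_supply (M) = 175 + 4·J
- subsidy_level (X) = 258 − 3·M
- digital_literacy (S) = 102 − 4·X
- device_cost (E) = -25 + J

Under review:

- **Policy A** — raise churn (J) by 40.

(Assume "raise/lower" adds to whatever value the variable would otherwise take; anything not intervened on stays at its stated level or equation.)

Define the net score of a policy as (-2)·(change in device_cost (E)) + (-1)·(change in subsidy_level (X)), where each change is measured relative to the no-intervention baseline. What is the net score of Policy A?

Baseline:
  J = 76
  M = 175 + 4·76 = 479
  X = 258 − 3·479 = -1179
  E = -25 + 76 = 51
Policy A (J + 40):
  J = 76 + 40 = 116
  M = 175 + 4·116 = 639
  X = 258 − 3·639 = -1659
  E = -25 + 116 = 91
ΔE = 91 − 51 = 40; ΔX = -1659 − (-1179) = -480
Score = (-2)·40 + (-1)·(-480) = 400

400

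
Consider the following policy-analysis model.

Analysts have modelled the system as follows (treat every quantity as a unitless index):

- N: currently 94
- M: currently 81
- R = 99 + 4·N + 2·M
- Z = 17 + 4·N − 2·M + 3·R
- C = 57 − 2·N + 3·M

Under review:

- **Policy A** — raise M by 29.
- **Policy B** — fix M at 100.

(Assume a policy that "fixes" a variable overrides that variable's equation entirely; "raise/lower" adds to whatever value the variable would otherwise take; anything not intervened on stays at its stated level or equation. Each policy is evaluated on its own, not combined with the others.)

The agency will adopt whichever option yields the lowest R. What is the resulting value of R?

675

Policy A (M + 29):
  N = 94
  M = 81 + 29 = 110
  R = 99 + 4·94 + 2·110 = 695
Policy B (M := 100):
  N = 94
  M = 100
  R = 99 + 4·94 + 2·100 = 675
Comparing — Policy A: R=695, Policy B: R=675. Lowest is 675 (Policy B).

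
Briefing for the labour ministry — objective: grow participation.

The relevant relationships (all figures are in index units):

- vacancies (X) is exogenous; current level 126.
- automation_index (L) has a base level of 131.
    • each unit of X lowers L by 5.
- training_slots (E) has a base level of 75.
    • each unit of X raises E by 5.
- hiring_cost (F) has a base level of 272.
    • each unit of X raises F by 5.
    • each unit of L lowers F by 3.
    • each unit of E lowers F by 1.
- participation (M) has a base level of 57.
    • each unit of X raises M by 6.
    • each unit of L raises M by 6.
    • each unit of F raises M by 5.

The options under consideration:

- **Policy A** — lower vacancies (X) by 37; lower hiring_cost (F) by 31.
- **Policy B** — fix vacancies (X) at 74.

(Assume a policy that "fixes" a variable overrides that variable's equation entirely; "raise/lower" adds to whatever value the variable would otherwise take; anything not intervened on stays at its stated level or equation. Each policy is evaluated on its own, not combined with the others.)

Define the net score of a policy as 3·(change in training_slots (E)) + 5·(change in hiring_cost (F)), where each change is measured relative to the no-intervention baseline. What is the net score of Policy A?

-3485

Baseline:
  X = 126
  L = 131 − 5·126 = -499
  E = 75 + 5·126 = 705
  F = 272 + 5·126 − 3·(-499) − 705 = 1694
Policy A (X − 37, F − 31):
  X = 126 − 37 = 89
  L = 131 − 5·89 = -314
  E = 75 + 5·89 = 520
  F = 272 + 5·89 − 3·(-314) − 520 (−31 from intervention) = 1108
ΔE = 520 − 705 = -185; ΔF = 1108 − 1694 = -586
Score = 3·(-185) + 5·(-586) = -3485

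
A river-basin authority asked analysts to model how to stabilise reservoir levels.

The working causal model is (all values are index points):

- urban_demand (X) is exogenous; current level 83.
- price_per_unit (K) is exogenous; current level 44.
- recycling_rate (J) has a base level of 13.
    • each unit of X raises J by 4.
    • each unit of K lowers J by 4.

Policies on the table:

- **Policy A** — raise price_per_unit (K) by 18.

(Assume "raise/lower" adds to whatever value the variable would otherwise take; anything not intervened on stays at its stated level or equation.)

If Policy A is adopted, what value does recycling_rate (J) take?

97

Policy A (K + 18):
  X = 83
  K = 44 + 18 = 62
  J = 13 + 4·83 − 4·62 = 97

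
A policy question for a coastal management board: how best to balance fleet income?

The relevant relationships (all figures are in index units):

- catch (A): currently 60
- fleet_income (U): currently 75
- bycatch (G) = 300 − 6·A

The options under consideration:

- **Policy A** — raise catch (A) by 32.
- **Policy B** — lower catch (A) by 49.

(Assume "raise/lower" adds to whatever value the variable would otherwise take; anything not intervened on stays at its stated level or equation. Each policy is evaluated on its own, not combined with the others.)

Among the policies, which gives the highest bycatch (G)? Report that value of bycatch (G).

Policy A (A + 32):
  A = 60 + 32 = 92
  G = 300 − 6·92 = -252
Policy B (A − 49):
  A = 60 − 49 = 11
  G = 300 − 6·11 = 234
Comparing — Policy A: G=-252, Policy B: G=234. Highest is 234 (Policy B).

234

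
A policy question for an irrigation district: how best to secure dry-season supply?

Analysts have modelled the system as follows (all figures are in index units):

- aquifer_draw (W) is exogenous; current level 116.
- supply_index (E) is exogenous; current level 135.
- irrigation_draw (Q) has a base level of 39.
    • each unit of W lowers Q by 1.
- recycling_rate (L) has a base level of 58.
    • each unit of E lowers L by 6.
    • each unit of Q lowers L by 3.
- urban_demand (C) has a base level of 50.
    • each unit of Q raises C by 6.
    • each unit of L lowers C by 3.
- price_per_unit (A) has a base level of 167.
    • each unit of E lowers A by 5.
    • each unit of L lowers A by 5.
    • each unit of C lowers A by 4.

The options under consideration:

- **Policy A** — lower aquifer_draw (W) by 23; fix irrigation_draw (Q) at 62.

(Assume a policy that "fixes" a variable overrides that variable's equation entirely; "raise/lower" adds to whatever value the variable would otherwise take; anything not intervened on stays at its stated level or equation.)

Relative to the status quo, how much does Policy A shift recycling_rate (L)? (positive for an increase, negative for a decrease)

Baseline:
  W = 116
  E = 135
  Q = 39 − 116 = -77
  L = 58 − 6·135 − 3·(-77) = -521
Policy A (W − 23, Q := 62):
  W = 116 − 23 = 93
  E = 135
  Q = 62
  L = 58 − 6·135 − 3·62 = -938
Change in L: -938 − (-521) = -417

-417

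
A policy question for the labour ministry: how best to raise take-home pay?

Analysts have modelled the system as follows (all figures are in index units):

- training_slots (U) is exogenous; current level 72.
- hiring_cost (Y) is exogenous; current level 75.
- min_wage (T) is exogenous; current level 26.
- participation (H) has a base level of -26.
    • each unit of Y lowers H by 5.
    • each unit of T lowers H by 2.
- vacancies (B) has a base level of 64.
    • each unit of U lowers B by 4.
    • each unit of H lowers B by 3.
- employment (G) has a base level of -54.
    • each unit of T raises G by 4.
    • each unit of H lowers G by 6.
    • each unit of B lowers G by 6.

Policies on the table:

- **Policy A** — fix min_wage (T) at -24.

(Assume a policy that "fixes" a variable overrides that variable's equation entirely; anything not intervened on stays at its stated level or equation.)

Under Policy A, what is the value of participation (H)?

-353

Policy A (T := -24):
  Y = 75
  T = -24
  H = -26 − 5·75 − 2·(-24) = -353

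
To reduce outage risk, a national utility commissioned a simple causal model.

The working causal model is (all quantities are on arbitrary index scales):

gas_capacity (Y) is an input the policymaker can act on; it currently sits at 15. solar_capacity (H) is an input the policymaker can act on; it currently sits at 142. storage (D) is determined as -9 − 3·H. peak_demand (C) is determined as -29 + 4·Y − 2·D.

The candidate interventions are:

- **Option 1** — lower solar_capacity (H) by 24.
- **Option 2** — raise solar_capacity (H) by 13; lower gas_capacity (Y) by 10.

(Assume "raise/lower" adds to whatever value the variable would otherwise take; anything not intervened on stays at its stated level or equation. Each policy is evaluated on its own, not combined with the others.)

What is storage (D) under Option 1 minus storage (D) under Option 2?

111

Option 1 (H − 24):
  H = 142 − 24 = 118
  D = -9 − 3·118 = -363
Option 2 (H + 13, Y − 10):
  H = 142 + 13 = 155
  D = -9 − 3·155 = -474
D: -363 − (-474) = 111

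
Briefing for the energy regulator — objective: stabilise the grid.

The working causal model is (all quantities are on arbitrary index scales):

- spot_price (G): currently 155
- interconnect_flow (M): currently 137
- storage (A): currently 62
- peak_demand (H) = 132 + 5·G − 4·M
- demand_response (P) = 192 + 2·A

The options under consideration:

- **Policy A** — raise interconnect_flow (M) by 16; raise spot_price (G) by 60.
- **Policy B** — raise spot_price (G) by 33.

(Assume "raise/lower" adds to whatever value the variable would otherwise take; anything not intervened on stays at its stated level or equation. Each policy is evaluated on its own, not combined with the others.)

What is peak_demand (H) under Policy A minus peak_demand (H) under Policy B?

71

Policy A (M + 16, G + 60):
  G = 155 + 60 = 215
  M = 137 + 16 = 153
  H = 132 + 5·215 − 4·153 = 595
Policy B (G + 33):
  G = 155 + 33 = 188
  M = 137
  H = 132 + 5·188 − 4·137 = 524
H: 595 − 524 = 71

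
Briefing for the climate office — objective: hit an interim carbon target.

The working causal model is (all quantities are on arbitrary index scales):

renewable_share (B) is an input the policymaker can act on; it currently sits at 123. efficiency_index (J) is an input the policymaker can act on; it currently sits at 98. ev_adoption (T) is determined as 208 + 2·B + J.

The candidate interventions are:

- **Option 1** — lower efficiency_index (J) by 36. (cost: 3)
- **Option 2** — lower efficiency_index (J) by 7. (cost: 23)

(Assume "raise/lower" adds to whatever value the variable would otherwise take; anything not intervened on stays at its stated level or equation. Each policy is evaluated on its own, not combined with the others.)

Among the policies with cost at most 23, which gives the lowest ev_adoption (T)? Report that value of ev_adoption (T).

516

Option 1 (J − 36):
  B = 123
  J = 98 − 36 = 62
  T = 208 + 2·123 + 62 = 516
Option 2 (J − 7):
  B = 123
  J = 98 − 7 = 91
  T = 208 + 2·123 + 91 = 545
Comparing — Option 1: T=516, Option 2: T=545. Lowest is 516 (Option 1).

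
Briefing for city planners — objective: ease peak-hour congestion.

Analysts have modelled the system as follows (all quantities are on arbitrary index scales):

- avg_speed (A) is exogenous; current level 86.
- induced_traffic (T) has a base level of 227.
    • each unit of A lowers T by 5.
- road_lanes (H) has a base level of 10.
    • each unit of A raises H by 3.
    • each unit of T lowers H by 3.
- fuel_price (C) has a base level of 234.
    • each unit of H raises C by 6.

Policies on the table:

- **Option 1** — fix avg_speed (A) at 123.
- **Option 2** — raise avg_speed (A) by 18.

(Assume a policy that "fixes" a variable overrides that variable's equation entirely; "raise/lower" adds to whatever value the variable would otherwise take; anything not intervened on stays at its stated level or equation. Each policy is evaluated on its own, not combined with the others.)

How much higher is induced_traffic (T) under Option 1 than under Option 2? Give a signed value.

Option 1 (A := 123):
  A = 123
  T = 227 − 5·123 = -388
Option 2 (A + 18):
  A = 86 + 18 = 104
  T = 227 − 5·104 = -293
T: -388 − (-293) = -95

-95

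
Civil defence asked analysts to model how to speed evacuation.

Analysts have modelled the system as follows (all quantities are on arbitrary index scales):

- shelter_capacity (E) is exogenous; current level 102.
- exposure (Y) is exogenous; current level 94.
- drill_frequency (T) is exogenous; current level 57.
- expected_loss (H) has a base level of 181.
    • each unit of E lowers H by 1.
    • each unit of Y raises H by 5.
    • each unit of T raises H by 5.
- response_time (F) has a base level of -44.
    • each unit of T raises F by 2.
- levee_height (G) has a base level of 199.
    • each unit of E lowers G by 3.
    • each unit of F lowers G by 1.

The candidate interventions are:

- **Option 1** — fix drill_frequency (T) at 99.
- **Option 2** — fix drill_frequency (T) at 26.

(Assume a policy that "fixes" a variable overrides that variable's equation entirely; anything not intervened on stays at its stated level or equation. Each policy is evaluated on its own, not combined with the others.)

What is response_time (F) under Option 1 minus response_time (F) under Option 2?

Option 1 (T := 99):
  T = 99
  F = -44 + 2·99 = 154
Option 2 (T := 26):
  T = 26
  F = -44 + 2·26 = 8
F: 154 − 8 = 146

146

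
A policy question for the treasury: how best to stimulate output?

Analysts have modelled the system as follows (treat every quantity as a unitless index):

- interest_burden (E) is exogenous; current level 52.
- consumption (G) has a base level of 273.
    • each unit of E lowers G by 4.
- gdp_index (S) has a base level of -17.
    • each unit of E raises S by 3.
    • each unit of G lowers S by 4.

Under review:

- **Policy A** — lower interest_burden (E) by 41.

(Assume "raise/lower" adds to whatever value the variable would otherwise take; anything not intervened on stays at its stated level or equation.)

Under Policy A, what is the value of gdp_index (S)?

Policy A (E − 41):
  E = 52 − 41 = 11
  G = 273 − 4·11 = 229
  S = -17 + 3·11 − 4·229 = -900

-900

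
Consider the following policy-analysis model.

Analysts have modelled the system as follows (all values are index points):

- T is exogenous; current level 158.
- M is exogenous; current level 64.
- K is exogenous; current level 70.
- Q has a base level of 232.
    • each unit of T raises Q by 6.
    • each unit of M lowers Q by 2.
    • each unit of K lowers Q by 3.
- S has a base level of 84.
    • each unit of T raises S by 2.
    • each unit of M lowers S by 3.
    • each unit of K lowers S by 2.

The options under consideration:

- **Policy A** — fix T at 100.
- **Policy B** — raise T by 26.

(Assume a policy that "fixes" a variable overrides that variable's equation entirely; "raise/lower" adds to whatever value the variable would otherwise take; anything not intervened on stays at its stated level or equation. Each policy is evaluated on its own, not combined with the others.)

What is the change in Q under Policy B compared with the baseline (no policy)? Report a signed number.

156

Baseline:
  T = 158
  M = 64
  K = 70
  Q = 232 + 6·158 − 2·64 − 3·70 = 842
Policy B (T + 26):
  T = 158 + 26 = 184
  M = 64
  K = 70
  Q = 232 + 6·184 − 2·64 − 3·70 = 998
Change in Q: 998 − 842 = 156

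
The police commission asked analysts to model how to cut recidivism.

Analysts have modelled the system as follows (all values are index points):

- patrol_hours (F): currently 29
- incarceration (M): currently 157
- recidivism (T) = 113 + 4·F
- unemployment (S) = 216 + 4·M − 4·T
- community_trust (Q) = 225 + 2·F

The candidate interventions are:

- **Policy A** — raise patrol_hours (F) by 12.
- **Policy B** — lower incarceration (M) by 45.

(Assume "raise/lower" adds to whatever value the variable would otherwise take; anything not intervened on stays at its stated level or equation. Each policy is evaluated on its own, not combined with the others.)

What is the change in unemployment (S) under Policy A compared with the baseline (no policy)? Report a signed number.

Baseline:
  F = 29
  M = 157
  T = 113 + 4·29 = 229
  S = 216 + 4·157 − 4·229 = -72
Policy A (F + 12):
  F = 29 + 12 = 41
  M = 157
  T = 113 + 4·41 = 277
  S = 216 + 4·157 − 4·277 = -264
Change in S: -264 − (-72) = -192

-192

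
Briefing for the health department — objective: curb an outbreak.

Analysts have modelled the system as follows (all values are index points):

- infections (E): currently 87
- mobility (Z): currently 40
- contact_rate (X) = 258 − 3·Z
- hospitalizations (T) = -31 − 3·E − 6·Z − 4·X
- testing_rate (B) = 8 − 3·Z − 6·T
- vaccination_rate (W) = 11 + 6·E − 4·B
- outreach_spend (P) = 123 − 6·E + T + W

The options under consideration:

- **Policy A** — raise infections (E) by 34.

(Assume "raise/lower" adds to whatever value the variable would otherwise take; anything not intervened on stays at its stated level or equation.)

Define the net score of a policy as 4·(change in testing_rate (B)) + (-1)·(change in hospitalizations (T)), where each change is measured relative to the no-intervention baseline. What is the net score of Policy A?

2550

Baseline:
  E = 87
  Z = 40
  X = 258 − 3·40 = 138
  T = -31 − 3·87 − 6·40 − 4·138 = -1084
  B = 8 − 3·40 − 6·(-1084) = 6392
Policy A (E + 34):
  E = 87 + 34 = 121
  Z = 40
  X = 258 − 3·40 = 138
  T = -31 − 3·121 − 6·40 − 4·138 = -1186
  B = 8 − 3·40 − 6·(-1186) = 7004
ΔB = 7004 − 6392 = 612; ΔT = -1186 − (-1084) = -102
Score = 4·612 + (-1)·(-102) = 2550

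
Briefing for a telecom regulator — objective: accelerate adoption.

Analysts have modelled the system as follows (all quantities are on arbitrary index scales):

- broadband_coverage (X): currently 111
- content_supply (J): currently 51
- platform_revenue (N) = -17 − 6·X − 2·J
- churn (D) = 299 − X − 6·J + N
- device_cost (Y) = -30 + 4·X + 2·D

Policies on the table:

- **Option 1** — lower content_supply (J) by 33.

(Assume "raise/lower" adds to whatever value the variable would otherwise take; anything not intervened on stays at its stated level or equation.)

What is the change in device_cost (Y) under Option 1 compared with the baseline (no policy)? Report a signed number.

528

Baseline:
  X = 111
  J = 51
  N = -17 − 6·111 − 2·51 = -785
  D = 299 − 111 − 6·51 + (-785) = -903
  Y = -30 + 4·111 + 2·(-903) = -1392
Option 1 (J − 33):
  X = 111
  J = 51 − 33 = 18
  N = -17 − 6·111 − 2·18 = -719
  D = 299 − 111 − 6·18 + (-719) = -639
  Y = -30 + 4·111 + 2·(-639) = -864
Change in Y: -864 − (-1392) = 528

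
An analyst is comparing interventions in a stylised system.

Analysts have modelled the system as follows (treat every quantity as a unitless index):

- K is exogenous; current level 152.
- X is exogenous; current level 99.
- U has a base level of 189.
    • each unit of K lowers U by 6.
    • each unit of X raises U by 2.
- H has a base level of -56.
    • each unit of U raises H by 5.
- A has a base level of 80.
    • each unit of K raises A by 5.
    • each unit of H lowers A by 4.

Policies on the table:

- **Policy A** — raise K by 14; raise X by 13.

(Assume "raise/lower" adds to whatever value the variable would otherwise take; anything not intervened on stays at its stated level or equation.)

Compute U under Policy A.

Policy A (K + 14, X + 13):
  K = 152 + 14 = 166
  X = 99 + 13 = 112
  U = 189 − 6·166 + 2·112 = -583

-583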